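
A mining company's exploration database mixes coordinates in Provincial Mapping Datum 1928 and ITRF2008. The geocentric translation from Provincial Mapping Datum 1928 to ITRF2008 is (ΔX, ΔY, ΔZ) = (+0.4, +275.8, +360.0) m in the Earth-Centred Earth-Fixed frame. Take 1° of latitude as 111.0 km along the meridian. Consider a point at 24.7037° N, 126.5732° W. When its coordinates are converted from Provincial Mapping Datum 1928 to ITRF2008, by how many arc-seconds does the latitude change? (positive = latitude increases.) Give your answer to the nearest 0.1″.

sin φ = 0.417926, cos φ = 0.908481, sin λ = -0.803096, cos λ = -0.595849.
North component: ΔN = −sin φ cos λ·ΔX − sin φ sin λ·ΔY + cos φ·ΔZ = −(0.417926)(-0.595849)(0.4) − (0.417926)(-0.803096)(275.8) + (0.908481)(360.0) = 419.72 m.
1° of latitude spans 111000 m, so Δφ = 419.72 / 111000 × 3600 = 13.613″.

Δφ = 13.6″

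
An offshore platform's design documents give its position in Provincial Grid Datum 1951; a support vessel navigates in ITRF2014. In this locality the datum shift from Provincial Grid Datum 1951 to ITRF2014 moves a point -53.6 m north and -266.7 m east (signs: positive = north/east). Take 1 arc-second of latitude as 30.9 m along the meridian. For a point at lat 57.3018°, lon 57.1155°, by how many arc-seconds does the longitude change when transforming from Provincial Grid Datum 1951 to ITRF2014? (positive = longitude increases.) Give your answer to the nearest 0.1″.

At latitude 57.3018°, cos φ = 0.540214.
1″ of longitude at this latitude = 30.90 × cos φ = 16.6926 m, so Δλ = -266.7 / 16.6926 = -15.977″.

Δλ = -16.0″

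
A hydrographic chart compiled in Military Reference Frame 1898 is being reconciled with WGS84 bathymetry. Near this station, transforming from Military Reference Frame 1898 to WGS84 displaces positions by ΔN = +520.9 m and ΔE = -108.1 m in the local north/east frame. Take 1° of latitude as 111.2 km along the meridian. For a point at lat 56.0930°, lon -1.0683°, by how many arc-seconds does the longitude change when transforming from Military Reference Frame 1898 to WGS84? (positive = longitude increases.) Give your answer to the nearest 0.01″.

Δλ = -6.27″

At latitude 56.0930°, cos φ = 0.557847.
1° of longitude at this latitude = 111.2 × cos φ = 62.03 km, so Δλ = -108.1 / 62032.5 = -0.0017426° = -6.273″.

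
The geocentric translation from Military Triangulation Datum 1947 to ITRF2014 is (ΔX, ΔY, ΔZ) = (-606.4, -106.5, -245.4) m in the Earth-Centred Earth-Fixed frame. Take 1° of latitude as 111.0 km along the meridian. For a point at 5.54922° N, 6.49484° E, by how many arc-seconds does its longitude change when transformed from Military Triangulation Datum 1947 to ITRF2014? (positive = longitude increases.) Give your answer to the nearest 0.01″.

Δλ = -1.21″

sin φ = 0.096701, cos φ = 0.995313, sin λ = 0.113114, cos λ = 0.993582.
East component: ΔE = −sin λ·ΔX + cos λ·ΔY = −(0.113114)(-606.4) + (0.993582)(-106.5) = -37.22 m.
1° of latitude spans 111000 m; at latitude φ, 1° of longitude spans that × cos φ = 110479.8 m, so Δλ = -37.22 / 110479.8 × 3600 = -1.213″.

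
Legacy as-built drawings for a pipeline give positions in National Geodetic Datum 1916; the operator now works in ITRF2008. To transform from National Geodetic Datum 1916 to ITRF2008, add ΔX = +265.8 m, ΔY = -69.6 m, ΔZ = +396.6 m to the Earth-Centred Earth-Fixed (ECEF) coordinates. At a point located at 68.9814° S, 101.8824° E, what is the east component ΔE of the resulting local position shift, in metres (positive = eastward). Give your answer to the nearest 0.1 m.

ΔE = -245.8 m

At φ = -68.9814°, λ = 101.8824°: sin φ = -0.933464, cos φ = 0.358671, sin λ = 0.978572, cos λ = -0.205904.
ΔE = −sin λ·ΔX + cos λ·ΔY = −(0.978572)·(265.8) + (-0.205904)·(-69.6) = -245.77 m.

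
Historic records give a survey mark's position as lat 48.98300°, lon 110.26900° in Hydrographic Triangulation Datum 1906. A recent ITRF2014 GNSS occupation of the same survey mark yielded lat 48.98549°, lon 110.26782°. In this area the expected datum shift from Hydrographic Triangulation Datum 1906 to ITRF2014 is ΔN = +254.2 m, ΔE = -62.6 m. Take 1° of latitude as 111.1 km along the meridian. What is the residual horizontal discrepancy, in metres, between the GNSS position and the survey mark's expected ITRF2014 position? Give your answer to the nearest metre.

32 m

Observed coordinate differences: Δφ = +0.00249°, Δλ = -0.00118°.
Converting to metres (1° lat = 111100 m, cos φ = 0.656283): observed ΔN = 276.6 m, observed ΔE = -86.0 m.
Subtracting the expected shift leaves a residual of 276.6 − (254.2) = 22.4 m north and -86.0 − (-62.6) = -23.4 m east.
Residual distance = √(22.4² + (-23.4)²) = 32.4 m.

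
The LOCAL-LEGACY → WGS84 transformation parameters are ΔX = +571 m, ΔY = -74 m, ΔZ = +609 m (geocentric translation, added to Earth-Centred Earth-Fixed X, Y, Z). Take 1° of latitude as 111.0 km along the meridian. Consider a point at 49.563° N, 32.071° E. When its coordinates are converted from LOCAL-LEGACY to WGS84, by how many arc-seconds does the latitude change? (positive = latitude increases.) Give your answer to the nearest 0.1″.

Δφ = 1.8″

sin φ = 0.761120, cos φ = 0.648612, sin λ = 0.530970, cos λ = 0.847391.
North component: ΔN = −sin φ cos λ·ΔX − sin φ sin λ·ΔY + cos φ·ΔZ = −(0.761120)(0.847391)(571) − (0.761120)(0.530970)(-74) + (0.648612)(609) = 56.63 m.
1° of latitude spans 111000 m, so Δφ = 56.63 / 111000 × 3600 = 1.837″.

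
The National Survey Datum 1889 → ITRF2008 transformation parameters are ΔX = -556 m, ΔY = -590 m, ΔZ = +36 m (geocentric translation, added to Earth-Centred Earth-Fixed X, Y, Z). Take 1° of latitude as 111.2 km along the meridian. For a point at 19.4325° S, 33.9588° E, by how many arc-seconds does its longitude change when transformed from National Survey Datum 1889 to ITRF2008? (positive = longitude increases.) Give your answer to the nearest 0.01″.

Δλ = -6.14″

sin φ = -0.332696, cos φ = 0.943034, sin λ = 0.558597, cos λ = 0.829439.
East component: ΔE = −sin λ·ΔX + cos λ·ΔY = −(0.558597)(-556) + (0.829439)(-590) = -178.79 m.
1° of latitude spans 111200 m; at latitude φ, 1° of longitude spans that × cos φ = 104865.4 m, so Δλ = -178.79 / 104865.4 × 3600 = -6.138″.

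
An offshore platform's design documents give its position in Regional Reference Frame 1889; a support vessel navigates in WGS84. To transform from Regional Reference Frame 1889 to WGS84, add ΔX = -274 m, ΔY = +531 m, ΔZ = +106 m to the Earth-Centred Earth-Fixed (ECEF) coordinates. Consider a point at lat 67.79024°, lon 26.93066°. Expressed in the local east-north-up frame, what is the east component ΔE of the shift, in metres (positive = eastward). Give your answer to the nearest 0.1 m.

The local east axis at (φ, λ) is (−sin λ, cos λ, 0), so ΔE = −sin(26.93066°)·(-274) + cos(26.93066°)·531 = 597.51 m.

ΔE = 597.5 m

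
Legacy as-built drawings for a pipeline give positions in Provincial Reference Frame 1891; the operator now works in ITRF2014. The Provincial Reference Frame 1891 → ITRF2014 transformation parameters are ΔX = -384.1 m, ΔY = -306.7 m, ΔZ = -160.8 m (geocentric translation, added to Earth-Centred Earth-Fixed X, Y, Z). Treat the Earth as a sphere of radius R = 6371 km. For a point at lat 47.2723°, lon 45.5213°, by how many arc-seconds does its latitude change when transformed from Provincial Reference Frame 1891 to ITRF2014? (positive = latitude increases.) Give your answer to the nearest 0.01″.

Δφ = 8.07″

sin φ = 0.734587, cos φ = 0.678515, sin λ = 0.713511, cos λ = 0.700644.
North component: ΔN = −sin φ cos λ·ΔX − sin φ sin λ·ΔY + cos φ·ΔZ = −(0.734587)(0.700644)(-384.1) − (0.734587)(0.713511)(-306.7) + (0.678515)(-160.8) = 249.34 m.
1° of latitude spans πR/180 = 111195 m, so Δφ = 249.34 / 111195 × 3600 = 8.072″.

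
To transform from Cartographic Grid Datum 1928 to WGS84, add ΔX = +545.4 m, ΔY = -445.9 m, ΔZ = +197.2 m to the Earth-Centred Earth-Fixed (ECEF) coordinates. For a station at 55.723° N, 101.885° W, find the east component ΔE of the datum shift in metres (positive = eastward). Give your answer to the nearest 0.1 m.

ΔE = 625.5 m

At φ = 55.723°, λ = -101.885°: sin φ = 0.826324, cos φ = 0.563194, sin λ = -0.978563, cos λ = -0.205948.
ΔE = −sin λ·ΔX + cos λ·ΔY = −(-0.978563)·(545.4) + (-0.205948)·(-445.9) = 625.54 m.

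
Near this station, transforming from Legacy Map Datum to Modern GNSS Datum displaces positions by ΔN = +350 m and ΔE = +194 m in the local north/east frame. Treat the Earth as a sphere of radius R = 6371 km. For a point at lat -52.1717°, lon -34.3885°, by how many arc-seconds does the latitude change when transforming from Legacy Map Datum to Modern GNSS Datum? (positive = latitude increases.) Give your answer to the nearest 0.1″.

Δφ = 11.3″

On a sphere of radius R, 1 rad of latitude = R, so Δφ = ΔN / R = 350.0 / 6371000 = 5.4936e-05 rad = 11.331″.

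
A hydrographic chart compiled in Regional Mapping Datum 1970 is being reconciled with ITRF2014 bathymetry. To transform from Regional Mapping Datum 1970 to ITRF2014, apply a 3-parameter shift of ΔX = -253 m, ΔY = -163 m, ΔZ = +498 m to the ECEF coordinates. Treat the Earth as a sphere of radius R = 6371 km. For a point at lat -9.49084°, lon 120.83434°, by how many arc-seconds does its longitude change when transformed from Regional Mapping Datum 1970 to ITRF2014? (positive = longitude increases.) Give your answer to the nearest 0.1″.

Δλ = 9.9″

sin φ = -0.164890, cos φ = 0.986312, sin λ = 0.858653, cos λ = -0.512558.
East component: ΔE = −sin λ·ΔX + cos λ·ΔY = −(0.858653)(-253) + (-0.512558)(-163) = 300.79 m.
1° of latitude spans πR/180 = 111195 m; at latitude φ, 1° of longitude spans that × cos φ = 109672.9 m, so Δλ = 300.79 / 109672.9 × 3600 = 9.873″.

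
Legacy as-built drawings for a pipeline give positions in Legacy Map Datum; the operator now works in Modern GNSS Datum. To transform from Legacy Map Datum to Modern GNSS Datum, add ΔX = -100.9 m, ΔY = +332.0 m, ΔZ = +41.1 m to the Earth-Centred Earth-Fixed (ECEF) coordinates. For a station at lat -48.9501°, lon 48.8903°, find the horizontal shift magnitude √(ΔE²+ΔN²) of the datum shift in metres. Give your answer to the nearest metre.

338 m

At φ = -48.9501°, λ = 48.8903°: sin φ = -0.754138, cos φ = 0.656716, sin λ = 0.753452, cos λ = 0.657503.
ΔE = −sin λ·ΔX + cos λ·ΔY = −(0.753452)·(-100.9) + (0.657503)·(332.0) = 294.31 m.
ΔN = −sin φ cos λ·ΔX − sin φ sin λ·ΔY + cos φ·ΔZ = −(-0.754138)(0.657503)(-100.9) − (-0.754138)(0.753452)(332.0) + (0.656716)(41.1) = 165.60 m.
Horizontal magnitude = √(ΔE² + ΔN²) = √(294.31² + 165.60²) = 337.71 m.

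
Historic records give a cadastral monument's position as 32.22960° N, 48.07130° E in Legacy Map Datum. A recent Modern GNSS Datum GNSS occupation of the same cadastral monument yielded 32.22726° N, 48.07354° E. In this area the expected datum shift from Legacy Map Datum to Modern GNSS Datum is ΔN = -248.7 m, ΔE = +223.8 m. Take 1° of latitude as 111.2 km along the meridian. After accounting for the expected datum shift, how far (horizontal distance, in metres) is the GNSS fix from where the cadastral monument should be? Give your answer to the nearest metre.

Observed coordinate differences: Δφ = -0.00234°, Δλ = +0.00224°.
Converting to metres (1° lat = 111200 m, cos φ = 0.845918): observed ΔN = -260.2 m, observed ΔE = 210.7 m.
Subtracting the expected shift leaves a residual of -260.2 − (-248.7) = -11.5 m north and 210.7 − (223.8) = -13.1 m east.
Residual distance = √((-11.5)² + (-13.1)²) = 17.4 m.

17 m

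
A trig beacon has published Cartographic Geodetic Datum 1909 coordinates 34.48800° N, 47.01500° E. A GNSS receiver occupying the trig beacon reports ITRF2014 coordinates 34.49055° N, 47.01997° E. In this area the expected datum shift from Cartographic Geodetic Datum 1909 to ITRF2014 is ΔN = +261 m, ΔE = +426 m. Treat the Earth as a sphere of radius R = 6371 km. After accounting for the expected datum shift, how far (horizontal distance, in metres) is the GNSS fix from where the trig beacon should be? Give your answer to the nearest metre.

Observed coordinate differences: Δφ = +0.00255°, Δλ = +0.00497°.
Converting to metres (1° lat = 111195 m, cos φ = 0.824245): observed ΔN = 283.5 m, observed ΔE = 455.5 m.
Subtracting the expected shift leaves a residual of 283.5 − (261) = 22.5 m north and 455.5 − (426) = 29.5 m east.
Residual distance = √(22.5² + 29.5²) = 37.1 m.

37 m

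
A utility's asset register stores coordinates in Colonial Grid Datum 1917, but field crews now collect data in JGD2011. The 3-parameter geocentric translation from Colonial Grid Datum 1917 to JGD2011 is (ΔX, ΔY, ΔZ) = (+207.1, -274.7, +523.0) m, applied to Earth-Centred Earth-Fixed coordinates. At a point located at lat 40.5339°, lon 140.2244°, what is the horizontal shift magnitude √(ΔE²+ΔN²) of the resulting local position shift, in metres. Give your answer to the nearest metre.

The local east axis at (φ, λ) is (−sin λ, cos λ, 0), so ΔE = −sin(140.2244°)·207.1 + cos(140.2244°)·(-274.7) = 78.62 m.
The local north axis is (−sin φ cos λ, −sin φ sin λ, cos φ), giving ΔN = 103.443 + 114.218 + 397.491 = 615.15 m.
Horizontal magnitude = √(ΔE² + ΔN²) = √(78.62² + 615.15²) = 620.16 m.

620 m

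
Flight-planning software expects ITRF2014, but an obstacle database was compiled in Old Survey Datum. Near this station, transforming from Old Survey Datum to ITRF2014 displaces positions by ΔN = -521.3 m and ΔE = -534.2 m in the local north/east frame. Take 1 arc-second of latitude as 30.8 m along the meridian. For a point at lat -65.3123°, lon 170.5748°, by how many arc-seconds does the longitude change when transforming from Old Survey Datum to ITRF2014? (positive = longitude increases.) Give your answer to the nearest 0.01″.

At latitude -65.3123°, cos φ = 0.417672.
1″ of longitude at this latitude = 30.80 × cos φ = 12.8643 m, so Δλ = -534.2 / 12.8643 = -41.526″.

Δλ = -41.53″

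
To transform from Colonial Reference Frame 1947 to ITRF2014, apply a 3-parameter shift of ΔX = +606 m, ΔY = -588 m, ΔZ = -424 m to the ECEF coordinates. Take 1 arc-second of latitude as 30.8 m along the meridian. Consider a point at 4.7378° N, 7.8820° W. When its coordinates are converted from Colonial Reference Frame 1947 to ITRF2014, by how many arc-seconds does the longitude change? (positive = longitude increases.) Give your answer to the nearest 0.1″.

sin φ = 0.082596, cos φ = 0.996583, sin λ = -0.137133, cos λ = 0.990553.
East component: ΔE = −sin λ·ΔX + cos λ·ΔY = −(-0.137133)(606) + (0.990553)(-588) = -499.34 m.
1° of latitude spans 3600 × 30.80 = 110880 m; at latitude φ, 1° of longitude spans that × cos φ = 110501.1 m, so Δλ = -499.34 / 110501.1 × 3600 = -16.268″.

Δλ = -16.3″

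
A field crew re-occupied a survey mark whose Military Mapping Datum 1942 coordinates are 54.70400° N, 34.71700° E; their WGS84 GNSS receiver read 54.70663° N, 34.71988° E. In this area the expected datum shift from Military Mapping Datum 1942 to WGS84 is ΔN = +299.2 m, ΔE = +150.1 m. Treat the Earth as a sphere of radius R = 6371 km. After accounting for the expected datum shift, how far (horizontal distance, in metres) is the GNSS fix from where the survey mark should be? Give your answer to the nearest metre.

Observed coordinate differences: Δφ = +0.00263°, Δλ = +0.00288°.
Converting to metres (1° lat = 111195 m, cos φ = 0.577801): observed ΔN = 292.4 m, observed ΔE = 185.0 m.
Subtracting the expected shift leaves a residual of 292.4 − (299.2) = -6.8 m north and 185.0 − (150.1) = 34.9 m east.
Residual distance = √((-6.8)² + 34.9²) = 35.6 m.

36 m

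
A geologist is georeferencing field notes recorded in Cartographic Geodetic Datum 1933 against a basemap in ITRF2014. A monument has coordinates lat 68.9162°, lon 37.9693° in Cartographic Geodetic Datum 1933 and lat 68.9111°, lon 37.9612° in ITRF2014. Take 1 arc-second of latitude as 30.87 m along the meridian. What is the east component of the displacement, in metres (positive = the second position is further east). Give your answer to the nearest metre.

Δφ = 68.9111° − 68.9162° = -0.0051°; Δλ = 37.9612° − 37.9693° = -0.0081°.
1° of latitude = 3600 × 30.87 = 111132 m.
ΔN = Δφ × 111132 = -566.8 m; ΔE = Δλ × 111132 × cos(68.9162°) = -0.0081 × 111132 × 0.359733 = -323.8 m.

ΔE = -324 m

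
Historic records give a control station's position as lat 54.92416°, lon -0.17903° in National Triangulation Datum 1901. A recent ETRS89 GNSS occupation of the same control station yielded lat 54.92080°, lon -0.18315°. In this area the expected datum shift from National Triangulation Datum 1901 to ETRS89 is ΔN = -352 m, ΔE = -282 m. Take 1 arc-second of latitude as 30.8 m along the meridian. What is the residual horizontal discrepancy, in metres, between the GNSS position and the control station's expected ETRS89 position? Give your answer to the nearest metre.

28 m

Observed coordinate differences: Δφ = -0.00336°, Δλ = -0.00412°.
Converting to metres (1° lat = 110880 m, cos φ = 0.574660): observed ΔN = -372.6 m, observed ΔE = -262.5 m.
Subtracting the expected shift leaves a residual of -372.6 − (-352) = -20.6 m north and -262.5 − (-282) = 19.5 m east.
Residual distance = √((-20.6)² + 19.5²) = 28.3 m.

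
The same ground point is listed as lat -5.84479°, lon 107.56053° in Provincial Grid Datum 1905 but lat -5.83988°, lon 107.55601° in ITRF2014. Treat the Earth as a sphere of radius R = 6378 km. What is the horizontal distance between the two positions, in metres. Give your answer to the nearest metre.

741 m

Δφ = -5.83988° − -5.84479° = +0.00491°; Δλ = 107.55601° − 107.56053° = -0.00452°.
1° along a meridian = πR/180 = 111317 m.
ΔN = Δφ × 111317 = 546.6 m; ΔE = Δλ × 111317 × cos(-5.84479°) = -0.00452 × 111317 × 0.994801 = -500.5 m.
Distance = √(ΔE² + ΔN²) = √((-500.5)² + 546.6²) = 741.1 m.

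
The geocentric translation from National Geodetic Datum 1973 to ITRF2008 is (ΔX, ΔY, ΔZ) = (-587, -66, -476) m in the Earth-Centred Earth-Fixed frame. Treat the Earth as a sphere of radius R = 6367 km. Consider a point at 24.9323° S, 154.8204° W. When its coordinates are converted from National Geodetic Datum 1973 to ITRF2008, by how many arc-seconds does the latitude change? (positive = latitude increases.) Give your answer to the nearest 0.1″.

sin φ = -0.421547, cos φ = 0.906807, sin λ = -0.425457, cos λ = -0.904979.
North component: ΔN = −sin φ cos λ·ΔX − sin φ sin λ·ΔY + cos φ·ΔZ = −(-0.421547)(-0.904979)(-587) − (-0.421547)(-0.425457)(-66) + (0.906807)(-476) = -195.87 m.
1° of latitude spans πR/180 = 111125 m, so Δφ = -195.87 / 111125 × 3600 = -6.345″.

Δφ = -6.3″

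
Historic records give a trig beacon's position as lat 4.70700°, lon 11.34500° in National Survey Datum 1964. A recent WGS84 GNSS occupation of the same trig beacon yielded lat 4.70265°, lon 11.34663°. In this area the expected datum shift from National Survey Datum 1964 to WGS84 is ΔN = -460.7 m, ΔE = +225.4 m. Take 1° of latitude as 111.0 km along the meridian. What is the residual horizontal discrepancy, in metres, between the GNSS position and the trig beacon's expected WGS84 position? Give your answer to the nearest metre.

50 m

Observed coordinate differences: Δφ = -0.00435°, Δλ = +0.00163°.
Converting to metres (1° lat = 111000 m, cos φ = 0.996627): observed ΔN = -482.8 m, observed ΔE = 180.3 m.
Subtracting the expected shift leaves a residual of -482.8 − (-460.7) = -22.1 m north and 180.3 − (225.4) = -45.1 m east.
Residual distance = √((-22.1)² + (-45.1)²) = 50.2 m.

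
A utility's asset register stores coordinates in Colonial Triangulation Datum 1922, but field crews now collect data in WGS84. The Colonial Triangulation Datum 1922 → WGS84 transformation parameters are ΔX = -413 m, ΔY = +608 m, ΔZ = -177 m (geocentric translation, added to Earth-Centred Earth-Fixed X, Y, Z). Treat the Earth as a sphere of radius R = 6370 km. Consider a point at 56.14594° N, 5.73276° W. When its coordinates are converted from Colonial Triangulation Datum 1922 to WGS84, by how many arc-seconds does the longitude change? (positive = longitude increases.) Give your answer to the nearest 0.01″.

sin φ = 0.830459, cos φ = 0.557079, sin λ = -0.099889, cos λ = 0.994999.
East component: ΔE = −sin λ·ΔX + cos λ·ΔY = −(-0.099889)(-413) + (0.994999)(608) = 563.71 m.
1° of latitude spans πR/180 = 111177 m; at latitude φ, 1° of longitude spans that × cos φ = 61934.7 m, so Δλ = 563.71 / 61934.7 × 3600 = 32.766″.

Δλ = 32.77″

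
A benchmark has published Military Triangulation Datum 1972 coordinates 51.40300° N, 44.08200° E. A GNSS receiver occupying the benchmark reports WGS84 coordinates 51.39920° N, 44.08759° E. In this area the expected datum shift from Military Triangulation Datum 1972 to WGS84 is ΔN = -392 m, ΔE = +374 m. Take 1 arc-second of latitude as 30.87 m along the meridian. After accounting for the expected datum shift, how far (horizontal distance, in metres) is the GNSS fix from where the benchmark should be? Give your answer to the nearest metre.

Observed coordinate differences: Δφ = -0.00380°, Δλ = +0.00559°.
Converting to metres (1° lat = 111132 m, cos φ = 0.623839): observed ΔN = -422.3 m, observed ΔE = 387.5 m.
Subtracting the expected shift leaves a residual of -422.3 − (-392) = -30.3 m north and 387.5 − (374) = 13.5 m east.
Residual distance = √((-30.3)² + 13.5²) = 33.2 m.

33 m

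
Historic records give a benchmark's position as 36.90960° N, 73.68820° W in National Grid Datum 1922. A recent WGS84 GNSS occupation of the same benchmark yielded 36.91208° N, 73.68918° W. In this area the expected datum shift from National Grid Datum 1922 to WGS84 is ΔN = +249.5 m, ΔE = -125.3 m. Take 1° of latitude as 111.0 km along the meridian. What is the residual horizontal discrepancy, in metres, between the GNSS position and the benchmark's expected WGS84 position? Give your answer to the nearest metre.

Observed coordinate differences: Δφ = +0.00248°, Δλ = -0.00098°.
Converting to metres (1° lat = 111000 m, cos φ = 0.799584): observed ΔN = 275.3 m, observed ΔE = -87.0 m.
Subtracting the expected shift leaves a residual of 275.3 − (249.5) = 25.8 m north and -87.0 − (-125.3) = 38.3 m east.
Residual distance = √(25.8² + 38.3²) = 46.2 m.

46 m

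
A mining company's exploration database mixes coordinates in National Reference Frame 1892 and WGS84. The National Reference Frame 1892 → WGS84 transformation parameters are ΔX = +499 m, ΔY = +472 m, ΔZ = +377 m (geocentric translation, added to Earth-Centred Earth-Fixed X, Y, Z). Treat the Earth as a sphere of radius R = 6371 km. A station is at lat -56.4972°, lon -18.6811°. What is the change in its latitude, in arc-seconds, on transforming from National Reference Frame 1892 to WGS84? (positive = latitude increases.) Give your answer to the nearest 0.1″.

sin φ = -0.833859, cos φ = 0.551978, sin λ = -0.320301, cos λ = 0.947316.
North component: ΔN = −sin φ cos λ·ΔX − sin φ sin λ·ΔY + cos φ·ΔZ = −(-0.833859)(0.947316)(499) − (-0.833859)(-0.320301)(472) + (0.551978)(377) = 476.21 m.
1° of latitude spans πR/180 = 111195 m, so Δφ = 476.21 / 111195 × 3600 = 15.417″.

Δφ = 15.4″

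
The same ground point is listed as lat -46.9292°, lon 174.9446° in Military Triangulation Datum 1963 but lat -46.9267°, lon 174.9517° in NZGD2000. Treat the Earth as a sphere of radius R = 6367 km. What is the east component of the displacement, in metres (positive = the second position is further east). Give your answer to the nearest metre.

ΔE = 539 m

Δφ = -46.9267° − -46.9292° = +0.0025°; Δλ = 174.9517° − 174.9446° = +0.0071°.
1° along a meridian = πR/180 = 111125 m.
ΔN = Δφ × 111125 = 277.8 m; ΔE = Δλ × 111125 × cos(-46.9292°) = +0.0071 × 111125 × 0.682902 = 538.8 m.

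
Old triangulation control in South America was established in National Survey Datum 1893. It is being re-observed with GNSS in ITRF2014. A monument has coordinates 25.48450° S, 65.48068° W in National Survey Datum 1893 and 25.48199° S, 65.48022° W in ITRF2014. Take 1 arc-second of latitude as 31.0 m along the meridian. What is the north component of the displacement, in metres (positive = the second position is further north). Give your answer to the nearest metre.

ΔN = 280 m

Δφ = -25.48199° − -25.48450° = +0.00251°; Δλ = -65.48022° − -65.48068° = +0.00046°.
1° of latitude = 3600 × 31.00 = 111600 m.
ΔN = Δφ × 111600 = 280.1 m; ΔE = Δλ × 111600 × cos(-25.48450°) = +0.00046 × 111600 × 0.902702 = 46.3 m.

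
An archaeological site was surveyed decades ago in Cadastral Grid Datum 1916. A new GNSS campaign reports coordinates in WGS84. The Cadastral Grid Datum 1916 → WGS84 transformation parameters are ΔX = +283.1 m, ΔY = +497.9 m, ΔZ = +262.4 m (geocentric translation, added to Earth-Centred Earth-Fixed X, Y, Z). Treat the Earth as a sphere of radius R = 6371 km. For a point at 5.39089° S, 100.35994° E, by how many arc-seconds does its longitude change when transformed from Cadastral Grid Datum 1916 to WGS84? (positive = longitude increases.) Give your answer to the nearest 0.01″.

Δλ = -11.97″

sin φ = -0.093950, cos φ = 0.995577, sin λ = 0.983697, cos λ = -0.179831.
East component: ΔE = −sin λ·ΔX + cos λ·ΔY = −(0.983697)(283.1) + (-0.179831)(497.9) = -368.02 m.
1° of latitude spans πR/180 = 111195 m; at latitude φ, 1° of longitude spans that × cos φ = 110703.1 m, so Δλ = -368.02 / 110703.1 × 3600 = -11.968″.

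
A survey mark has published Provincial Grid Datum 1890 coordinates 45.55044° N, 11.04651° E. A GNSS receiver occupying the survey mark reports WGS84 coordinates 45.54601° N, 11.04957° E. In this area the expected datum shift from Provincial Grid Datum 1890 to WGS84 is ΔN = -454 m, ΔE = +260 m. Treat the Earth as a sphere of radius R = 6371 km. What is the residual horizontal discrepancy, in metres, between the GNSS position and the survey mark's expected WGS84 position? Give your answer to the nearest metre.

Observed coordinate differences: Δφ = -0.00443°, Δλ = +0.00306°.
Converting to metres (1° lat = 111195 m, cos φ = 0.700281): observed ΔN = -492.6 m, observed ΔE = 238.3 m.
Subtracting the expected shift leaves a residual of -492.6 − (-454) = -38.6 m north and 238.3 − (260) = -21.7 m east.
Residual distance = √((-38.6)² + (-21.7)²) = 44.3 m.

44 m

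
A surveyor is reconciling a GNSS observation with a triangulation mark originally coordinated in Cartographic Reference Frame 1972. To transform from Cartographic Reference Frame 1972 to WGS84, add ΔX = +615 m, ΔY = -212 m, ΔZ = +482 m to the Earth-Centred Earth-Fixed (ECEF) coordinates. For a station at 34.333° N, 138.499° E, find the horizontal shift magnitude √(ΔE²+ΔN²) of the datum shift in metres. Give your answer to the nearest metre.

778 m

The local east axis at (φ, λ) is (−sin λ, cos λ, 0), so ΔE = −sin(138.499°)·615 + cos(138.499°)·(-212) = -248.74 m.
The local north axis is (−sin φ cos λ, −sin φ sin λ, cos φ), giving ΔN = 259.780 + 79.230 + 398.023 = 737.03 m.
Horizontal magnitude = √(ΔE² + ΔN²) = √((-248.74)² + 737.03²) = 777.88 m.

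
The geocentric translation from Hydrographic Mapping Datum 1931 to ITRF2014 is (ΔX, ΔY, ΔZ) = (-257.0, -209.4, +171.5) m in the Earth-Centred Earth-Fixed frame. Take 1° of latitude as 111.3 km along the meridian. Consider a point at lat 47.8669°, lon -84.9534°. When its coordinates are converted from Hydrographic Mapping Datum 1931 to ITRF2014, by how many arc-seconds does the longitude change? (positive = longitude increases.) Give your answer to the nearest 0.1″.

Δλ = -13.2″

sin φ = 0.741588, cos φ = 0.670855, sin λ = -0.996123, cos λ = 0.087966.
East component: ΔE = −sin λ·ΔX + cos λ·ΔY = −(-0.996123)(-257.0) + (0.087966)(-209.4) = -274.42 m.
1° of latitude spans 111300 m; at latitude φ, 1° of longitude spans that × cos φ = 74666.2 m, so Δλ = -274.42 / 74666.2 × 3600 = -13.231″.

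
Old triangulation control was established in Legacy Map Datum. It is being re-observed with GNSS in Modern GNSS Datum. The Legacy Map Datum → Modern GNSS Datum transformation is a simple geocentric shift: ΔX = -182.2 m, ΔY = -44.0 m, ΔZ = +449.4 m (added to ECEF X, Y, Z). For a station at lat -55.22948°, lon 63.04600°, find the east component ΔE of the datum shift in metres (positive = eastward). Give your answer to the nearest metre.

ΔE = 142 m

The local east axis at (φ, λ) is (−sin λ, cos λ, 0), so ΔE = −sin(63.04600°)·(-182.2) + cos(63.04600°)·(-44.0) = 142.46 m.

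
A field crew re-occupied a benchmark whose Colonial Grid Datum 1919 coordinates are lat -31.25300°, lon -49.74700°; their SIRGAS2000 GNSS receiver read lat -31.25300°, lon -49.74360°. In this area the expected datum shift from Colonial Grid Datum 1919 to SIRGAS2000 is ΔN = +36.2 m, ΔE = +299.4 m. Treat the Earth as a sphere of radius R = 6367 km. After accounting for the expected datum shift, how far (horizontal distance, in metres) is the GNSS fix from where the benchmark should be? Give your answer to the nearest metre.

43 m

Observed coordinate differences: Δφ = +0.00000°, Δλ = +0.00340°.
Converting to metres (1° lat = 111125 m, cos φ = 0.854885): observed ΔN = 0.0 m, observed ΔE = 323.0 m.
Subtracting the expected shift leaves a residual of 0.0 − (36.2) = -36.2 m north and 323.0 − (299.4) = 23.6 m east.
Residual distance = √((-36.2)² + 23.6²) = 43.2 m.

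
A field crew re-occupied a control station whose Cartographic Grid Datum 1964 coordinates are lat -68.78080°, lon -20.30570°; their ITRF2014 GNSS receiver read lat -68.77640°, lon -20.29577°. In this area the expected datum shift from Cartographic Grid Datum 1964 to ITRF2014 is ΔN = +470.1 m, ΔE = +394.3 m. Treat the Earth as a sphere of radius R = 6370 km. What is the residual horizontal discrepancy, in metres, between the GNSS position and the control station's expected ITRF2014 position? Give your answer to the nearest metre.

20 m

Observed coordinate differences: Δφ = +0.00440°, Δλ = +0.00993°.
Converting to metres (1° lat = 111177 m, cos φ = 0.361937): observed ΔN = 489.2 m, observed ΔE = 399.6 m.
Subtracting the expected shift leaves a residual of 489.2 − (470.1) = 19.1 m north and 399.6 − (394.3) = 5.3 m east.
Residual distance = √(19.1² + 5.3²) = 19.8 m.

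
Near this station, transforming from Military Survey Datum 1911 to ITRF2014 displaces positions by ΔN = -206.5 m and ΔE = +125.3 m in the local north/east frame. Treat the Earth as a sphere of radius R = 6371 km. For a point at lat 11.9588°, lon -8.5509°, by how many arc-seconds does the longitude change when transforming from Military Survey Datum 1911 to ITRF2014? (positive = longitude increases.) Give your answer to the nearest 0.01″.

Δλ = 4.15″

At latitude 11.9588°, cos φ = 0.978297.
One radian of longitude at latitude φ spans R cos φ, so Δλ = ΔE / (R cos φ) = 125.3 / (6371000 × 0.978297) = 2.0104e-05 rad = 4.147″.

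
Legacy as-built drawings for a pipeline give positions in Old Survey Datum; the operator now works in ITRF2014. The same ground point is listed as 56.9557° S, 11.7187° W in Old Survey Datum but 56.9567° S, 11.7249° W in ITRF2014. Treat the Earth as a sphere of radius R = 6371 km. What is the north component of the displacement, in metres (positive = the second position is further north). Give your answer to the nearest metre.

Δφ = -56.9567° − -56.9557° = -0.0010°; Δλ = -11.7249° − -11.7187° = -0.0062°.
1° along a meridian = πR/180 = 111195 m.
ΔN = Δφ × 111195 = -111.2 m; ΔE = Δλ × 111195 × cos(-56.9557°) = -0.0062 × 111195 × 0.545287 = -375.9 m.

ΔN = -111 m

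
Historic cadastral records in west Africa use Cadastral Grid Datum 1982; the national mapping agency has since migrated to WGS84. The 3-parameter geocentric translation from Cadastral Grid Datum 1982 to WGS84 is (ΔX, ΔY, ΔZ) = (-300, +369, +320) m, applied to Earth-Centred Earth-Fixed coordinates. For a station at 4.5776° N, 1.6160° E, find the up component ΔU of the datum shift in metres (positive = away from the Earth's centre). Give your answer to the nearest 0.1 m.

The local up (radial) axis is (cos φ cos λ, cos φ sin λ, sin φ), giving ΔU = -298.924 + 10.373 + 25.539 = -263.01 m.

ΔU = -263.0 m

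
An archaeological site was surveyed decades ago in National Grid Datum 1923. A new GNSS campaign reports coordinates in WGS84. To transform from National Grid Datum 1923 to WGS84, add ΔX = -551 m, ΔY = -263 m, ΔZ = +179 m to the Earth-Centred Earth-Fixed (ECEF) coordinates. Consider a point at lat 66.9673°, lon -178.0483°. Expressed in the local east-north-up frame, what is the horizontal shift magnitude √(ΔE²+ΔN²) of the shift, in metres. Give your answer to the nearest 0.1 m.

507.5 m

The local east axis at (φ, λ) is (−sin λ, cos λ, 0), so ΔE = −sin(-178.0483°)·(-551) + cos(-178.0483°)·(-263) = 244.08 m.
The local north axis is (−sin φ cos λ, −sin φ sin λ, cos φ), giving ΔN = -506.781 − 8.243 + 70.035 = -444.99 m.
Horizontal magnitude = √(ΔE² + ΔN²) = √(244.08² + (-444.99)²) = 507.53 m.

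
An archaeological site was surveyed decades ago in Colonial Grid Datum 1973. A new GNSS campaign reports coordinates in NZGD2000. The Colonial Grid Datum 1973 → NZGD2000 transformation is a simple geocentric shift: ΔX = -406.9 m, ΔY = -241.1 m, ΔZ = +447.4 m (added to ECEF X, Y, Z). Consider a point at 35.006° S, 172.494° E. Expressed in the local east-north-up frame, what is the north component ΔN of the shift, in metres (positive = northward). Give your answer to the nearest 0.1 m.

The local north axis is (−sin φ cos λ, −sin φ sin λ, cos φ), giving ΔN = 231.423 − 18.067 + 366.462 = 579.82 m.

ΔN = 579.8 m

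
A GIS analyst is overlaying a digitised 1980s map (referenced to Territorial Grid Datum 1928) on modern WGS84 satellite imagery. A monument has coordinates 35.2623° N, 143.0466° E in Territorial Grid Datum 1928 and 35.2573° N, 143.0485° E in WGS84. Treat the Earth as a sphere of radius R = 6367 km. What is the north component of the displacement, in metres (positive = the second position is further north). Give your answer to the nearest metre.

ΔN = -556 m

Δφ = 35.2573° − 35.2623° = -0.0050°; Δλ = 143.0485° − 143.0466° = +0.0019°.
1° along a meridian = πR/180 = 111125 m.
ΔN = Δφ × 111125 = -555.6 m; ΔE = Δλ × 111125 × cos(35.2623°) = +0.0019 × 111125 × 0.816518 = 172.4 m.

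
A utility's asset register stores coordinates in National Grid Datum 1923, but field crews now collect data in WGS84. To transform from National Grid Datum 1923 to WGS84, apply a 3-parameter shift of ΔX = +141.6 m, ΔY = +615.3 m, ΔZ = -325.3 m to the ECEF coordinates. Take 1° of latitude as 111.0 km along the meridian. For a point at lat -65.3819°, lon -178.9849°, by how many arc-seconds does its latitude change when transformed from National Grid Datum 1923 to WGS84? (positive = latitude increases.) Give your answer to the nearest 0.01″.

Δφ = -8.89″

sin φ = -0.909105, cos φ = 0.416568, sin λ = -0.017716, cos λ = -0.999843.
North component: ΔN = −sin φ cos λ·ΔX − sin φ sin λ·ΔY + cos φ·ΔZ = −(-0.909105)(-0.999843)(141.6) − (-0.909105)(-0.017716)(615.3) + (0.416568)(-325.3) = -274.13 m.
1° of latitude spans 111000 m, so Δφ = -274.13 / 111000 × 3600 = -8.891″.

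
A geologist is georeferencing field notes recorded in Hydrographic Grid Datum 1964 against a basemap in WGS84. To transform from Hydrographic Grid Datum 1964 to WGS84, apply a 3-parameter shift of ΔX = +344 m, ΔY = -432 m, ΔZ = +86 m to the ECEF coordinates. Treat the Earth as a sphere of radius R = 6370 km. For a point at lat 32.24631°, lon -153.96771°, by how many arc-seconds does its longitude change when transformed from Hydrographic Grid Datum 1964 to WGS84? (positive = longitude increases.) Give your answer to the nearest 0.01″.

Δλ = 20.64″

sin φ = 0.533560, cos φ = 0.845762, sin λ = -0.438878, cos λ = -0.898547.
East component: ΔE = −sin λ·ΔX + cos λ·ΔY = −(-0.438878)(344) + (-0.898547)(-432) = 539.15 m.
1° of latitude spans πR/180 = 111177 m; at latitude φ, 1° of longitude spans that × cos φ = 94029.7 m, so Δλ = 539.15 / 94029.7 × 3600 = 20.642″.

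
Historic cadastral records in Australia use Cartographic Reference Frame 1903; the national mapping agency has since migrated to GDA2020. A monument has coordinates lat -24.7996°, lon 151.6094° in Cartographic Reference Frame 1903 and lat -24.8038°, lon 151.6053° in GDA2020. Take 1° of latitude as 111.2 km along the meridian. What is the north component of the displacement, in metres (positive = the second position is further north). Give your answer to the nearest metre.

Δφ = -24.8038° − -24.7996° = -0.0042°; Δλ = 151.6053° − 151.6094° = -0.0041°.
ΔN = Δφ × 111200 = -467.0 m; ΔE = Δλ × 111200 × cos(-24.7996°) = -0.0041 × 111200 × 0.907780 = -413.9 m.

ΔN = -467 m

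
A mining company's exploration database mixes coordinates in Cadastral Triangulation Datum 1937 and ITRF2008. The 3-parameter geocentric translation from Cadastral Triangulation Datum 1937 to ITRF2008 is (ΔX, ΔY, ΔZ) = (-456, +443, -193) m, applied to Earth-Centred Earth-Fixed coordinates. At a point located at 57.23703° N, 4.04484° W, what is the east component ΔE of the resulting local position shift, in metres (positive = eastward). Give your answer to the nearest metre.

ΔE = 410 m

The local east axis at (φ, λ) is (−sin λ, cos λ, 0), so ΔE = −sin(-4.04484°)·(-456) + cos(-4.04484°)·443 = 409.73 m.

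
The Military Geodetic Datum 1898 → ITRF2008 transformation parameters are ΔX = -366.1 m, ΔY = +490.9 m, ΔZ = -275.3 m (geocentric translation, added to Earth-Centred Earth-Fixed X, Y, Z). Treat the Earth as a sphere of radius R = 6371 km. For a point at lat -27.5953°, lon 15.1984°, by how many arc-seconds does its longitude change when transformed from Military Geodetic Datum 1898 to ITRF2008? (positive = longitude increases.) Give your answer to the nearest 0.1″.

sin φ = -0.463223, cos φ = 0.886242, sin λ = 0.262162, cos λ = 0.965024.
East component: ΔE = −sin λ·ΔX + cos λ·ΔY = −(0.262162)(-366.1) + (0.965024)(490.9) = 569.71 m.
1° of latitude spans πR/180 = 111195 m; at latitude φ, 1° of longitude spans that × cos φ = 98545.6 m, so Δλ = 569.71 / 98545.6 × 3600 = 20.812″.

Δλ = 20.8″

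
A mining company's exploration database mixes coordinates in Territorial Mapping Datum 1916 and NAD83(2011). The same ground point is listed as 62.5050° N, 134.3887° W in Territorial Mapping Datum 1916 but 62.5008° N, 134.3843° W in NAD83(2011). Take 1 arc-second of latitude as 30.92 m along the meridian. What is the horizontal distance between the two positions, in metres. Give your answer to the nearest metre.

Δφ = 62.5008° − 62.5050° = -0.0042°; Δλ = -134.3843° − -134.3887° = +0.0044°.
1° of latitude = 3600 × 30.92 = 111312 m.
ΔN = Δφ × 111312 = -467.5 m; ΔE = Δλ × 111312 × cos(62.5050°) = +0.0044 × 111312 × 0.461671 = 226.1 m.
Distance = √(ΔE² + ΔN²) = √(226.1² + (-467.5)²) = 519.3 m.

519 m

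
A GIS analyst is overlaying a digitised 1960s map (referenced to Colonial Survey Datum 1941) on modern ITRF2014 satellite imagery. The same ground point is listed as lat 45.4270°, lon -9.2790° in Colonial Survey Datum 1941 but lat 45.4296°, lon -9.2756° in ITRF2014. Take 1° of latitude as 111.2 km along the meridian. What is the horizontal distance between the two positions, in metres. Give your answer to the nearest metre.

Δφ = 45.4296° − 45.4270° = +0.0026°; Δλ = -9.2756° − -9.2790° = +0.0034°.
ΔN = Δφ × 111200 = 289.1 m; ΔE = Δλ × 111200 × cos(45.4270°) = +0.0034 × 111200 × 0.701817 = 265.3 m.
Distance = √(ΔE² + ΔN²) = √(265.3² + 289.1²) = 392.4 m.

392 m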